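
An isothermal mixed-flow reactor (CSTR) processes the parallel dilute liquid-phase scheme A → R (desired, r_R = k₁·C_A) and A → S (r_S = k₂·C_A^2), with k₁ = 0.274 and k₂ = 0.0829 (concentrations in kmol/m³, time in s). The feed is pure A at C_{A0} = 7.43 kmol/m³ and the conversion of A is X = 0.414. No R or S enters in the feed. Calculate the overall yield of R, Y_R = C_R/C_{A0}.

0.179

Exit C_A = C_{A0}(1−X) = 7.43×0.586 = 4.354 kmol/m³.
In a CSTR the entire volume is at exit conditions, so r_R = 0.274×4.354 = 1.193 and r_S = 0.0829×4.354^2 = 1.572.
Fraction of consumed A going to R: r_R/(r_R+r_S) = 0.4315.
C_R = 0.4315·C_{A0}·X = 0.4315×7.43×0.414 = 1.33 kmol/m³; Y_R = C_R/C_{A0} = 0.179.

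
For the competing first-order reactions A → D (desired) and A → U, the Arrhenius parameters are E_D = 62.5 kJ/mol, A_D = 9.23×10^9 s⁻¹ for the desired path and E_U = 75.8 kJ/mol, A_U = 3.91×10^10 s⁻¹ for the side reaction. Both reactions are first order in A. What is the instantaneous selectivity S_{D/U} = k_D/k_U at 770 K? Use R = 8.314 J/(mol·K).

1.88

Since both paths have the same order in A, the concentration cancels and S_{D/U} = k_D/k_U = (A_D/A_U)·exp[(E_U−E_D)/(RT)].
(E_U−E_D)/(RT) = (75.8−62.5)×10³/(8.314×770) = 13300/6402 = 2.078.
k_D/k_U = (9.23×10^9/3.91×10^10)·exp(2.078) = 0.2361 × 7.985 = 1.88.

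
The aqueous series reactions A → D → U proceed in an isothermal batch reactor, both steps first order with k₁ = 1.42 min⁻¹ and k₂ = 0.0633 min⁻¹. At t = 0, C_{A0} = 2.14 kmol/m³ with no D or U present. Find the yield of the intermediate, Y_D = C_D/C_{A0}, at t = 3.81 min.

Solving the coupled first-order balances gives C_D(t) = [k₁/(k₂−k₁)]·C_{A0}·(e^(−k₁t) − e^(−k₂t)).
e^(−k₁t) = e^(−1.42×3.81) = e^(−5.410) = 0.004471; e^(−k₂t) = e^(−0.2412) = 0.7857.
C_D = 1.42×2.14/(0.0633−1.42) × (0.004471−0.7857) = (-2.240)×(-0.7812) = 1.750 kmol/m³.
Y_D = C_D/C_{A0} = 1.750/2.14 = 0.818.

0.818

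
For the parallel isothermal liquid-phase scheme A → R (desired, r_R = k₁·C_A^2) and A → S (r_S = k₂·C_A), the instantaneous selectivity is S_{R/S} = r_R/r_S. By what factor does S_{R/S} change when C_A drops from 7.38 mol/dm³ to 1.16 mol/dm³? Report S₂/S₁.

0.157

S_{R/S} = (k₁/k₂)·C_A, so S₂/S₁ = (C_{A,2}/C_{A,1}).
= 1.16/7.38 = 0.157.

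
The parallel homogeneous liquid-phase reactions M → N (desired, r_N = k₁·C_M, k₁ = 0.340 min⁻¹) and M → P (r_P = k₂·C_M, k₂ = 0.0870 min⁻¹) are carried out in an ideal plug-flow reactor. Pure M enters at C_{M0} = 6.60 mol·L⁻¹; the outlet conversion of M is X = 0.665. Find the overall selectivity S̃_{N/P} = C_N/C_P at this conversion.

C_M = C_{M0}(1−X) = 2.211 mol·L⁻¹.
Both paths are first order in M, so the instantaneous fraction to N is constant: dC_N/d(−C_M) = k₁/(k₁+k₂) = 0.7963.
C_N = 0.7963·(C_{M0}−C_M) = 0.7963×4.389 = 3.49 mol·L⁻¹.
C_P = (C_{M0}−C_M)−C_N = 0.8942 mol·L⁻¹; S̃_{N/P} = 3.495/0.8942 = 3.91.

3.91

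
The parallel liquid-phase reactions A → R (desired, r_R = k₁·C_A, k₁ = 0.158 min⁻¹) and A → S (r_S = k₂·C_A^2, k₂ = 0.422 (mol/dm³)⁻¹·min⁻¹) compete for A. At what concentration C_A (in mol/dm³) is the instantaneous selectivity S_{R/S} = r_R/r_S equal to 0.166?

S_{R/S} = (k₁/k₂)·C_A⁻¹ ⇒ C_A = (S·k₂/k₁)^(-1).
= (0.166×0.422/0.158)^(-1) = (0.4434)^(-1) = 2.26 mol/dm³.

2.26 mol/dm³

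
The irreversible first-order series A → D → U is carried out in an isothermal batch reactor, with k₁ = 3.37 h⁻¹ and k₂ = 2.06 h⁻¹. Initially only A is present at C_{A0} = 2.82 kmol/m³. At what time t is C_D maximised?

Setting dC_D/dt = 0 gives t_opt = ln(k₂/k₁)/(k₂−k₁).
= ln(2.06/3.37)/(2.06−3.37) = ln(0.6113)/-1.310 = -0.4922/-1.310 = 0.376 h.

0.376 h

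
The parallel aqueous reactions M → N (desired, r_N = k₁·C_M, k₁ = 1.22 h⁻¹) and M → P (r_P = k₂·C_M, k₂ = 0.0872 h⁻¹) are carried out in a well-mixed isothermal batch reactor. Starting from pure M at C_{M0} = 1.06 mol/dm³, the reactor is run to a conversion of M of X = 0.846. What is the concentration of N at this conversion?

C_M = C_{M0}(1−X) = 0.1632 mol/dm³.
Both paths are first order in M, so the instantaneous fraction to N is constant: dC_N/d(−C_M) = k₁/(k₁+k₂) = 0.9333.
C_N = 0.9333·(C_{M0}−C_M) = 0.9333×0.8968 = 0.837 mol/dm³.

0.837 mol/dm³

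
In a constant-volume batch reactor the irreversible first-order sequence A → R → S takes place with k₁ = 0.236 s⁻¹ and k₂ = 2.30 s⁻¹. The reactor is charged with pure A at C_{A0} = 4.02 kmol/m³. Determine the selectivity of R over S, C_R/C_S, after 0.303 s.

2.54

For first-order series with pure A initially, C_R(t) = k₁C_{A0}/(k₂−k₁)·(e^(−k₁t) − e^(−k₂t)).
e^(−k₁t) = e^(−0.236×0.303) = e^(−0.07151) = 0.9310; e^(−k₂t) = e^(−0.6969) = 0.4981.
C_R = 0.236×4.02/(2.30−0.236) × (0.9310−0.4981) = 0.4597×0.4329 = 0.1990 kmol/m³.
C_A = C_{A0}e^(−k₁t) = 3.743 kmol/m³, so C_S = C_{A0}−C_A−C_R = 0.07846 kmol/m³; C_R/C_S = 2.54.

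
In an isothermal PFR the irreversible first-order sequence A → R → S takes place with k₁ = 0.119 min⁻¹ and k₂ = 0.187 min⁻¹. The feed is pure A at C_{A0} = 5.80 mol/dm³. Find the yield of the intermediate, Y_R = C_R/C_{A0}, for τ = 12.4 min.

The intermediate concentration in a first-order A→B→C sequence is C_R = k₁C_{A0}(e^(−k₁τ) − e^(−k₂τ))/(k₂−k₁).
e^(−k₁τ) = e^(−0.119×12.4) = e^(−1.476) = 0.2286; e^(−k₂τ) = e^(−2.319) = 0.09839.
C_R = 0.119×5.80/(0.187−0.119) × (0.2286−0.09839) = 10.15×0.1302 = 1.322 mol/dm³.
Y_R = C_R/C_{A0} = 1.322/5.80 = 0.228.

0.228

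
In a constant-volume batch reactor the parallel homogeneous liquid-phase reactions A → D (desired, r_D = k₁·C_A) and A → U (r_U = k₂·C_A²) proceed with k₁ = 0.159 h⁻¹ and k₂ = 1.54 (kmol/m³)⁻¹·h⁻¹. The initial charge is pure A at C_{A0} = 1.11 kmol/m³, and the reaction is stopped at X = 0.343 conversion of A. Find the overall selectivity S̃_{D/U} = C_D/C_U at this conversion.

0.114

C_A = C_{A0}(1−X) = 0.7293 kmol/m³.
Along a PFR/batch, dC_D/dC_A = −r_D/(r_D+r_U) = −k₁/(k₁+k₂·C_A).
Integrating from C_{A0} to C_A: C_D = (0.159/1.54)·ln[(0.159+1.54·1.11)/(0.159+1.54·0.729)] = 0.1032·ln(1.868/1.282) = 0.03888 kmol/m³.
C_U = (C_{A0}−C_A)−C_D = 0.3418 kmol/m³; S̃_{D/U} = 0.03888/0.3418 = 0.114.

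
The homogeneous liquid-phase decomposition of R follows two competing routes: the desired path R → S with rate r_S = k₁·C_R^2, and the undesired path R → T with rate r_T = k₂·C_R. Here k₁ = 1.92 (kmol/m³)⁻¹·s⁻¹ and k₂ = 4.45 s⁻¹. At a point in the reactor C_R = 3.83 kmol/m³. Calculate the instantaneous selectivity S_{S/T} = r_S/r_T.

1.65

S_{S/T} = r_S/r_T = (k₁·C_R^2)/(k₂·C_R) = (k₁/k₂)·C_R.
= (1.92×3.830^2) / (4.45×3.830) = 28.16/17.04 = 1.65.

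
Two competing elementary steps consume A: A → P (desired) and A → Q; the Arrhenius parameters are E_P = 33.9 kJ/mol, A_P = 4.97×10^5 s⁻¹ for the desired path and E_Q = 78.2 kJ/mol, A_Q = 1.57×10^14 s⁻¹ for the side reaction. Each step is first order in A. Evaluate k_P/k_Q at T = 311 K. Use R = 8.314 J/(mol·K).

0.0873

With equal orders, S_{P/Q} = k_P/k_Q = (A_P/A_Q)·exp[(E_Q−E_P)/(RT)].
(E_Q−E_P)/(RT) = (78.2−33.9)×10³/(8.314×311) = 44300/2586 = 17.13.
k_P/k_Q = (4.97×10^5/1.57×10^14)·exp(17.13) = 3.166×10^-9 × 2.759×10^7 = 0.0873.
Since E_P < E_Q, lowering the temperature improves selectivity toward P.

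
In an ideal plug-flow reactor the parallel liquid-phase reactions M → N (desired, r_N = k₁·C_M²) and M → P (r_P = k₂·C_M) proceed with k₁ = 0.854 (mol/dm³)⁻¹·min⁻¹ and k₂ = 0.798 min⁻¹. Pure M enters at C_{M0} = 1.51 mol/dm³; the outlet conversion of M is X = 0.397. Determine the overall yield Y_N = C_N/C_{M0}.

C_M = C_{M0}(1−X) = 0.9105 mol/dm³.
Along a PFR/batch, dC_P/dC_M = −r_P/(r_N+r_P) = −k₂/(k₂+k₁·C_M).
Integrating from C_{M0} to C_M: C_P = (0.798/0.854)·ln[(0.798+0.854·1.51)/(0.798+0.854·0.911)] = 0.9344·ln(2.088/1.576) = 0.2629 mol/dm³.
Then C_N = (C_{M0}−C_M) − C_P = 0.5995 − 0.2629 = 0.3366 mol/dm³.
Y_N = C_N/C_{M0} = 0.3366/1.51 = 0.223.

0.223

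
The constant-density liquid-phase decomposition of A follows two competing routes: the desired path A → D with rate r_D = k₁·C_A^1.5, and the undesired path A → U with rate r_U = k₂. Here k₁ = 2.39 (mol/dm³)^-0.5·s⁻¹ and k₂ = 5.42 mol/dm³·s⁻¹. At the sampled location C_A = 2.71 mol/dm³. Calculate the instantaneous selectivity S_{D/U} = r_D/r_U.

1.97

S_{D/U} = r_D/r_U = (k₁·C_A^1.5)/(k₂) = (k₁/k₂)·C_A^1.5.
= (2.39×2.710^1.5) / (5.42) = 10.66/5.420 = 1.97.
Since the desired path is higher order in A, keeping C_A high (PFR or concentrated feed) favours D.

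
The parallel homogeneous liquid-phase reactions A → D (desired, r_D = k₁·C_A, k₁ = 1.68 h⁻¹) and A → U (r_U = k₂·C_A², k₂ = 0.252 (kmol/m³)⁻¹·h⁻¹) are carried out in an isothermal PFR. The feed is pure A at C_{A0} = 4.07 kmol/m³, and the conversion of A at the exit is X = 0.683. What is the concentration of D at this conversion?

2.00 kmol/m³

C_A = C_{A0}(1−X) = 1.290 kmol/m³.
Along a PFR/batch, dC_D/dC_A = −r_D/(r_D+r_U) = −k₁/(k₁+k₂·C_A).
Integrating from C_{A0} to C_A: C_D = (1.68/0.252)·ln[(1.68+0.252·4.07)/(1.68+0.252·1.29)] = 6.667·ln(2.706/2.005) = 1.998 kmol/m³.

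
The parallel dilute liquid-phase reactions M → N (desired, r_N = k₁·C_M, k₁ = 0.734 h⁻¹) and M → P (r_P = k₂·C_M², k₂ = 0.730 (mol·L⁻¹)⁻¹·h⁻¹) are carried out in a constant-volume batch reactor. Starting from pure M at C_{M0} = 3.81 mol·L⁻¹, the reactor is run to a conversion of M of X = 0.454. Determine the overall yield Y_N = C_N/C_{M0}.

C_M = C_{M0}(1−X) = 2.080 mol·L⁻¹.
Along a PFR/batch, dC_N/dC_M = −r_N/(r_N+r_P) = −k₁/(k₁+k₂·C_M).
Integrating from C_{M0} to C_M: C_N = (0.734/0.730)·ln[(0.734+0.730·3.81)/(0.734+0.730·2.08)] = 1.005·ln(3.515/2.253) = 0.4475 mol·L⁻¹.
Y_N = C_N/C_{M0} = 0.4475/3.81 = 0.117.

0.117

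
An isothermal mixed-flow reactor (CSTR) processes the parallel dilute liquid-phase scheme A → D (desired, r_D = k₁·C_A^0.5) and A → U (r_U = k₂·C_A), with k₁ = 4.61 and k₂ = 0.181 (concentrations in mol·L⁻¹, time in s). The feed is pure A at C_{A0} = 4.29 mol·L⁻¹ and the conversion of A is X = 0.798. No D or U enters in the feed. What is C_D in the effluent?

Exit C_A = C_{A0}(1−X) = 4.29×0.202 = 0.8666 mol·L⁻¹.
A CSTR operates uniformly at the exit composition, giving r_D = 4.291 and r_U = 0.1569 (each k·C_A^n at C_A = 0.8666).
Fraction of consumed A going to D: r_D/(r_D+r_U) = 0.9647.
C_D = 0.9647·C_{A0}·X = 0.9647×4.29×0.798 = 3.30 mol·L⁻¹.

3.30 mol·L⁻¹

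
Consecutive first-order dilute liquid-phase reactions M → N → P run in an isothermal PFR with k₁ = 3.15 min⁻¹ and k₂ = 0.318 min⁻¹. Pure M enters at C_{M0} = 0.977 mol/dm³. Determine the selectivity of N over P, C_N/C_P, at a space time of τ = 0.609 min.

7.53

Solving the coupled first-order balances gives C_N(τ) = [k₁/(k₂−k₁)]·C_{M0}·(e^(−k₁τ) − e^(−k₂τ)).
e^(−k₁τ) = e^(−3.15×0.609) = e^(−1.918) = 0.1468; e^(−k₂τ) = e^(−0.1937) = 0.8239.
C_N = 3.15×0.977/(0.318−3.15) × (0.1468−0.8239) = (-1.087)×(-0.6771) = 0.7358 mol/dm³.
C_M = C_{M0}e^(−k₁τ) = 0.1435 mol/dm³, so C_P = C_{M0}−C_M−C_N = 0.09773 mol/dm³; C_N/C_P = 7.53.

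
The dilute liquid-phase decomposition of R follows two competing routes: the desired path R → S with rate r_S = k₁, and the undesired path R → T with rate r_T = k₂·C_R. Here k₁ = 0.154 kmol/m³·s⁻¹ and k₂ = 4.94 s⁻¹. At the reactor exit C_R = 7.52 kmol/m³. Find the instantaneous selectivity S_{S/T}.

0.00415

S_{S/T} = r_S/r_T = (k₁)/(k₂·C_R) = (k₁/k₂)·C_R⁻¹.
= (0.154) / (4.94×7.520) = 0.1540/37.15 = 0.00415.
The undesired path is higher order in R, so low C_R (CSTR or dilute feed) favours S.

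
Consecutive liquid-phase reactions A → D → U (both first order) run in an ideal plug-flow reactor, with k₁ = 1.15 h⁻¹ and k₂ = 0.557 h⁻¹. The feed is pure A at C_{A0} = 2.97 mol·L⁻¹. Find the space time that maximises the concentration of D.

The intermediate peaks when r₁ = r₂, i.e. k₁e^(−k₁τ) = k₂e^(−k₂τ), giving τ_opt = ln(k₂/k₁)/(k₂−k₁).
= ln(0.557/1.15)/(0.557−1.15) = ln(0.4843)/-0.5930 = -0.7250/-0.5930 = 1.22 h.

1.22 h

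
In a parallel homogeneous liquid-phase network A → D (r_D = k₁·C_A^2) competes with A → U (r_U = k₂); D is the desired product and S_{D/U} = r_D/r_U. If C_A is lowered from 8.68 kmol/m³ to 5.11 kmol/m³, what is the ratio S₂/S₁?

S_{D/U} = (k₁/k₂)·C_A^2, so S₂/S₁ = (C_{A,2}/C_{A,1})^2.
= (5.11/8.68)^2 = (0.5887)^2 = 0.347.
Selectivity toward D falls as C_A falls — high-concentration operation is favoured.

0.347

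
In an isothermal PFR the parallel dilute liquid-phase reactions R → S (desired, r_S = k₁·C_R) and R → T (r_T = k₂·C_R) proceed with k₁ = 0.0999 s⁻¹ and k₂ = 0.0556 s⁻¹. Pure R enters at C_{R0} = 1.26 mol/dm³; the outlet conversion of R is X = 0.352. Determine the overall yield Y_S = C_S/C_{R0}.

C_R = C_{R0}(1−X) = 0.8165 mol/dm³.
Both paths are first order in R, so the instantaneous fraction to S is constant: dC_S/d(−C_R) = k₁/(k₁+k₂) = 0.6424.
C_S = 0.6424·(C_{R0}−C_R) = 0.6424×0.4435 = 0.285 mol/dm³.
Y_S = C_S/C_{R0} = 0.2849/1.26 = 0.226.

0.226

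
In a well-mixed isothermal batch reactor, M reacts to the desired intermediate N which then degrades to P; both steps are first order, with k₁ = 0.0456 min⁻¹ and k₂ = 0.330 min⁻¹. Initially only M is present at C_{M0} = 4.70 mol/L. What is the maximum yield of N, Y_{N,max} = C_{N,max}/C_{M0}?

0.101

At the optimum, C_{N,max}/C_{M0} = (k₁/k₂)^[k₂/(k₂−k₁)].
= (0.0456/0.330)^(0.330/(0.330−0.0456)) = (0.1382)^(1.160) = 0.1006.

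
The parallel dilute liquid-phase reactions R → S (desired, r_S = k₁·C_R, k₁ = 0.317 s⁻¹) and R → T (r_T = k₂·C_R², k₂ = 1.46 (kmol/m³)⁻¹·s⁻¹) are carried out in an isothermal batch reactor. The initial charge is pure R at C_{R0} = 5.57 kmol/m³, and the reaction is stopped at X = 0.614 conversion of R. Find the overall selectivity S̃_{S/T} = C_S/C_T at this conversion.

0.0602

C_R = C_{R0}(1−X) = 2.150 kmol/m³.
Along a PFR/batch, dC_S/dC_R = −r_S/(r_S+r_T) = −k₁/(k₁+k₂·C_R).
Integrating from C_{R0} to C_R: C_S = (0.317/1.46)·ln[(0.317+1.46·5.57)/(0.317+1.46·2.15)] = 0.2171·ln(8.449/3.456) = 0.1941 kmol/m³.
C_T = (C_{R0}−C_R)−C_S = 3.226 kmol/m³; S̃_{S/T} = 0.1941/3.226 = 0.0602.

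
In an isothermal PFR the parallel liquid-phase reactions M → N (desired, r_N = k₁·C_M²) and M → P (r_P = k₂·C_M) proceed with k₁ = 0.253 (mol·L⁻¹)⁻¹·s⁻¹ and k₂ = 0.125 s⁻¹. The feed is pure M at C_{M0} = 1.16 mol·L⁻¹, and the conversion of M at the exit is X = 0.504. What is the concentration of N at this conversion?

C_M = C_{M0}(1−X) = 0.5754 mol·L⁻¹.
Along a PFR/batch, dC_P/dC_M = −r_P/(r_N+r_P) = −k₂/(k₂+k₁·C_M).
Integrating from C_{M0} to C_M: C_P = (0.125/0.253)·ln[(0.125+0.253·1.16)/(0.125+0.253·0.575)] = 0.4941·ln(0.4185/0.2706) = 0.2155 mol·L⁻¹.
Then C_N = (C_{M0}−C_M) − C_P = 0.5846 − 0.2155 = 0.3692 mol·L⁻¹.

0.369 mol·L⁻¹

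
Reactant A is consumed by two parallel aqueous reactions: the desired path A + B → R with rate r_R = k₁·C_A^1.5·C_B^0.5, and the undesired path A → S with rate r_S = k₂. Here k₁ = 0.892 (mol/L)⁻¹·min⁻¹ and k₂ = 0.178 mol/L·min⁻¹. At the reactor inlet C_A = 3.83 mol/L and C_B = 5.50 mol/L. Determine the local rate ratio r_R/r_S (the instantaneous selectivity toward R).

88.1

S_{R/S} = r_R/r_S = (k₁·C_A^1.5·C_B^0.5)/(k₂) = (k₁/k₂)·C_A^1.5·C_B^0.5.
= (0.892×3.830^1.5×5.500^0.5) / (0.178) = 15.68/0.1780 = 88.1.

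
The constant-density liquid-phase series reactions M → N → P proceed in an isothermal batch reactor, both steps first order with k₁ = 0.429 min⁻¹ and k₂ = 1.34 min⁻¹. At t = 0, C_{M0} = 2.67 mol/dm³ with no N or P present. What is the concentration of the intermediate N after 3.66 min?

The intermediate concentration in a first-order A→B→C sequence is C_N = k₁C_{M0}(e^(−k₁t) − e^(−k₂t))/(k₂−k₁).
e^(−k₁t) = e^(−0.429×3.66) = e^(−1.570) = 0.2080; e^(−k₂t) = e^(−4.904) = 0.007414.
C_N = 0.429×2.67/(1.34−0.429) × (0.2080−0.007414) = 1.257×0.2006 = 0.2522 mol/dm³.

0.252 mol/dm³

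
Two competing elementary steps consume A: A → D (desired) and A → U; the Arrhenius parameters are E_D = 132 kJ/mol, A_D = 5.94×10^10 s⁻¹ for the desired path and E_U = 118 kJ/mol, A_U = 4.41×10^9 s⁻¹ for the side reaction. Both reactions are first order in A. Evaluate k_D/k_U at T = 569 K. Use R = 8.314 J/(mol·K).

Since both paths have the same order in A, the concentration cancels and S_{D/U} = k_D/k_U = (A_D/A_U)·exp[(E_U−E_D)/(RT)].
(E_U−E_D)/(RT) = (118−132)×10³/(8.314×569) = -14000/4731 = -2.959.
k_D/k_U = (5.94×10^10/4.41×10^9)·exp(-2.959) = 13.47 × 0.05185 = 0.698.
Since E_D > E_U, raising the temperature improves selectivity toward D.

0.698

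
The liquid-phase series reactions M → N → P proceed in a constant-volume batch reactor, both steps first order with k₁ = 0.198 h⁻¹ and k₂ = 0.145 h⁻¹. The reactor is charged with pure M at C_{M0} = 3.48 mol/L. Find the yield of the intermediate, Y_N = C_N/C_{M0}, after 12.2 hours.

0.303

The intermediate concentration in a first-order A→B→C sequence is C_N = k₁C_{M0}(e^(−k₁t) − e^(−k₂t))/(k₂−k₁).
e^(−k₁t) = e^(−0.198×12.2) = e^(−2.416) = 0.08931; e^(−k₂t) = e^(−1.769) = 0.1705.
C_N = 0.198×3.48/(0.145−0.198) × (0.08931−0.1705) = (-13.00)×(-0.08119) = 1.056 mol/L.
Y_N = C_N/C_{M0} = 1.056/3.48 = 0.303.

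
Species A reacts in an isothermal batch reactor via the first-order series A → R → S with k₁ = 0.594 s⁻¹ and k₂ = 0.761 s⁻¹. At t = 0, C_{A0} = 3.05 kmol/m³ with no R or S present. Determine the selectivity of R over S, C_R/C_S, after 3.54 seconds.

0.283

Solving the coupled first-order balances gives C_R(t) = [k₁/(k₂−k₁)]·C_{A0}·(e^(−k₁t) − e^(−k₂t)).
e^(−k₁t) = e^(−0.594×3.54) = e^(−2.103) = 0.1221; e^(−k₂t) = e^(−2.694) = 0.06761.
C_R = 0.594×3.05/(0.761−0.594) × (0.1221−0.06761) = 10.85×0.05450 = 0.5913 kmol/m³.
C_A = C_{A0}e^(−k₁t) = 0.3725 kmol/m³, so C_S = C_{A0}−C_A−C_R = 2.086 kmol/m³; C_R/C_S = 0.283.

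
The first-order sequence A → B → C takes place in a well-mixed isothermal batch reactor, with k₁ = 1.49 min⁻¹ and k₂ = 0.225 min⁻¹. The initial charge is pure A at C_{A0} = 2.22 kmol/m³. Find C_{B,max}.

At the optimum, C_{B,max}/C_{A0} = (k₁/k₂)^[k₂/(k₂−k₁)].
= (1.49/0.225)^(0.225/(0.225−1.49)) = (6.622)^(-0.1779) = 0.7144.
C_{B,max} = 0.7144×2.22 = 1.59 kmol/m³.

1.59 kmol/m³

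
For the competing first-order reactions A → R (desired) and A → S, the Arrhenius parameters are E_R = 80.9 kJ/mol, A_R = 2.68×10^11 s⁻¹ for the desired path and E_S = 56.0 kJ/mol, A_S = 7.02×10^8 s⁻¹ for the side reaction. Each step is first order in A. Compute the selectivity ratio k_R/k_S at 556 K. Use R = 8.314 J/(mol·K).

With equal orders, S_{R/S} = k_R/k_S = (A_R/A_S)·exp[(E_S−E_R)/(RT)].
(E_S−E_R)/(RT) = (56.0−80.9)×10³/(8.314×556) = -24900/4623 = -5.387.
k_R/k_S = (2.68×10^11/7.02×10^8)·exp(-5.387) = 381.8 × 0.004578 = 1.75.
Since E_R > E_S, raising the temperature improves selectivity toward R.

1.75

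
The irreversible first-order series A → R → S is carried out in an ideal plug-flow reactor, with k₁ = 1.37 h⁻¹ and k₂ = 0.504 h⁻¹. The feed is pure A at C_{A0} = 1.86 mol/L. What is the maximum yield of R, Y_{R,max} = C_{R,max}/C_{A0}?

0.559

For a first-order series the maximum intermediate yield is C_{R,max}/C_{A0} = (k₁/k₂)^[k₂/(k₂−k₁)].
= (1.37/0.504)^(0.504/(0.504−1.37)) = (2.718)^(-0.5820) = 0.5588.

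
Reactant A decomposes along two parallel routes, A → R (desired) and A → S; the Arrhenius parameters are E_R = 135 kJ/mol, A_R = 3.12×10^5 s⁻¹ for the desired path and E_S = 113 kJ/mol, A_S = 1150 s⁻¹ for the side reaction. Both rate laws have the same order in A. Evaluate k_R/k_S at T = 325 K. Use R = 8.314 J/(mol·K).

With equal orders, S_{R/S} = k_R/k_S = (A_R/A_S)·exp[(E_S−E_R)/(RT)].
(E_S−E_R)/(RT) = (113−135)×10³/(8.314×325) = -22000/2702 = -8.142.
k_R/k_S = (3.12×10^5/1150)·exp(-8.142) = 271.3 × 2.911×10^-4 = 0.0790.
Since E_R > E_S, raising the temperature improves selectivity toward R.

0.0790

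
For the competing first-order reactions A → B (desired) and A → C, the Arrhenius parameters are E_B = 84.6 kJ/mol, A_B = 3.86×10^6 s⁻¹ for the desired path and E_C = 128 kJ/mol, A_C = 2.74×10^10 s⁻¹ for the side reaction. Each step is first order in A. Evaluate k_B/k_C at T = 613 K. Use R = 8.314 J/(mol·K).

0.703

Since both paths have the same order in A, the concentration cancels and S_{B/C} = k_B/k_C = (A_B/A_C)·exp[(E_C−E_B)/(RT)].
(E_C−E_B)/(RT) = (128−84.6)×10³/(8.314×613) = 43400/5096 = 8.516.
k_B/k_C = (3.86×10^6/2.74×10^10)·exp(8.516) = 1.409×10^-4 × 4992 = 0.703.
Since E_B < E_C, lowering the temperature improves selectivity toward B.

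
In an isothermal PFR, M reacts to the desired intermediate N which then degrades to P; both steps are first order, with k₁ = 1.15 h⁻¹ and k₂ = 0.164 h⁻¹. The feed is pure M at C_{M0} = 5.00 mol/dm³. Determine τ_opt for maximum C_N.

For first-order series the maximum of C_N occurs at τ_opt = ln(k₂/k₁)/(k₂−k₁).
= ln(0.164/1.15)/(0.164−1.15) = ln(0.1426)/-0.9860 = -1.948/-0.9860 = 1.98 h.

1.98 h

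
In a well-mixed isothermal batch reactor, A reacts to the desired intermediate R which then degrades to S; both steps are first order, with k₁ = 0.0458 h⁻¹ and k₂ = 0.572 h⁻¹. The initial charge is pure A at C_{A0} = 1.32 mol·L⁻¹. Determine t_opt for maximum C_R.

4.80 h

Setting dC_R/dt = 0 gives t_opt = ln(k₂/k₁)/(k₂−k₁).
= ln(0.572/0.0458)/(0.572−0.0458) = ln(12.49)/0.5262 = 2.525/0.5262 = 4.80 h.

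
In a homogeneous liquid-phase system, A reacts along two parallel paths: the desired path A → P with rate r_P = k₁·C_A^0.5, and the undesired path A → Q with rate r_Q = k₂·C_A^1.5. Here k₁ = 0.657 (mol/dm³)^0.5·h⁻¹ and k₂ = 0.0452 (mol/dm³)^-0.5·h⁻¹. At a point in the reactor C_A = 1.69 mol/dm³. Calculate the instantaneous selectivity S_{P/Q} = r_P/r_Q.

8.60

S_{P/Q} = r_P/r_Q = (k₁·C_A^0.5)/(k₂·C_A^1.5) = (k₁/k₂)·C_A⁻¹.
= (0.657×1.690^0.5) / (0.0452×1.690^1.5) = 0.8541/0.09930 = 8.60.
The undesired path is higher order in A, so low C_A (CSTR or dilute feed) favours P.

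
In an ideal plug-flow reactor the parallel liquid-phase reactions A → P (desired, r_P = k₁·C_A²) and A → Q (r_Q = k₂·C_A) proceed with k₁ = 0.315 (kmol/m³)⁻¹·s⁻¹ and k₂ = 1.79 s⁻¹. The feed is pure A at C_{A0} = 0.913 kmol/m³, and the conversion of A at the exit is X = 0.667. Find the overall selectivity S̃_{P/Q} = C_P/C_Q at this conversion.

C_A = C_{A0}(1−X) = 0.3040 kmol/m³.
Along a PFR/batch, dC_Q/dC_A = −r_Q/(r_P+r_Q) = −k₂/(k₂+k₁·C_A).
Integrating from C_{A0} to C_A: C_Q = (1.79/0.315)·ln[(1.79+0.315·0.913)/(1.79+0.315·0.304)] = 5.683·ln(2.078/1.886) = 0.5505 kmol/m³.
Then C_P = (C_{A0}−C_A) − C_Q = 0.6090 − 0.5505 = 0.05847 kmol/m³.
S̃_{P/Q} = C_P/C_Q = 0.05847/0.5505 = 0.106.

0.106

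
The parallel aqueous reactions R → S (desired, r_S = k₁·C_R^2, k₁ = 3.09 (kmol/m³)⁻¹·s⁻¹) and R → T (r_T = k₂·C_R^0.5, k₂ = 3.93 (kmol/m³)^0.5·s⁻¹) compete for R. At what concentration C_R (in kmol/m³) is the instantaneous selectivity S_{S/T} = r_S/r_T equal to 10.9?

S_{S/T} = (k₁/k₂)·C_R^1.5 ⇒ C_R = (S·k₂/k₁)^(1/1.5).
= (10.9×3.93/3.09)^(0.6667) = (13.86)^(0.6667) = 5.77 kmol/m³.

5.77 kmol/m³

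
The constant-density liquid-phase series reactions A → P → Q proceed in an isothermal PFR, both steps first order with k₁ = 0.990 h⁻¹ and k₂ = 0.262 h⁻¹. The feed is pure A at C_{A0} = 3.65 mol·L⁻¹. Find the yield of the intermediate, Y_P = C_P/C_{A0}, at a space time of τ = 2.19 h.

For first-order series with pure A initially, C_P(τ) = k₁C_{A0}/(k₂−k₁)·(e^(−k₁τ) − e^(−k₂τ)).
e^(−k₁τ) = e^(−0.990×2.19) = e^(−2.168) = 0.1144; e^(−k₂τ) = e^(−0.5738) = 0.5634.
C_P = 0.990×3.65/(0.262−0.990) × (0.1144−0.5634) = (-4.964)×(-0.4490) = 2.229 mol·L⁻¹.
Y_P = C_P/C_{A0} = 2.229/3.65 = 0.611.

0.611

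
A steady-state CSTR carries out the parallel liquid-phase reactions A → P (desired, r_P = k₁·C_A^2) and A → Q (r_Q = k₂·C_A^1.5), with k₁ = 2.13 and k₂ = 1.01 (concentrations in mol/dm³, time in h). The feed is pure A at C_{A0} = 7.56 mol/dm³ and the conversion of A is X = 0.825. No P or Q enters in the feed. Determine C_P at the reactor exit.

Exit C_A = C_{A0}(1−X) = 7.56×0.175 = 1.323 mol/dm³.
In a CSTR the entire volume is at exit conditions, so r_P = 2.13×1.323^2 = 3.728 and r_Q = 1.01×1.323^1.5 = 1.537.
Fraction of consumed A going to P: r_P/(r_P+r_Q) = 0.7081.
C_P = 0.7081·C_{A0}·X = 0.7081×7.56×0.825 = 4.42 mol/dm³.

4.42 mol/dm³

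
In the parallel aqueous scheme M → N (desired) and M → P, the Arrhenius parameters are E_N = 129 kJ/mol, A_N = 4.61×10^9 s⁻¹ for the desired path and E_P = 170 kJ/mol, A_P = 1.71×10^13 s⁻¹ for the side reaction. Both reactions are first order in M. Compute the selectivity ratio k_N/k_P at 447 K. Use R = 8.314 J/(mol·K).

16.7

Since both paths have the same order in M, the concentration cancels and S_{N/P} = k_N/k_P = (A_N/A_P)·exp[(E_P−E_N)/(RT)].
(E_P−E_N)/(RT) = (170−129)×10³/(8.314×447) = 41000/3716 = 11.03.
k_N/k_P = (4.61×10^9/1.71×10^13)·exp(11.03) = 2.696×10^-4 × 61840 = 16.7.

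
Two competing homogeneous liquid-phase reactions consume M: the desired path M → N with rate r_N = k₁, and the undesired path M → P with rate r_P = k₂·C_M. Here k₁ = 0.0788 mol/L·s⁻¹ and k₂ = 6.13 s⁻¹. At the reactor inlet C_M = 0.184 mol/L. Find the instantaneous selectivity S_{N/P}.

S_{N/P} = r_N/r_P = (k₁)/(k₂·C_M) = (k₁/k₂)·C_M⁻¹.
= (0.0788) / (6.13×0.1840) = 0.07880/1.128 = 0.0699.
The undesired path is higher order in M, so low C_M (CSTR or dilute feed) favours N.

0.0699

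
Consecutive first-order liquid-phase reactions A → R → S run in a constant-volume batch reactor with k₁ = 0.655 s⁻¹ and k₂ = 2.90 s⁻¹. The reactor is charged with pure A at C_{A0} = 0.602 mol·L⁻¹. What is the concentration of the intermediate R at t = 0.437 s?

0.0825 mol·L⁻¹

The intermediate concentration in a first-order A→B→C sequence is C_R = k₁C_{A0}(e^(−k₁t) − e^(−k₂t))/(k₂−k₁).
e^(−k₁t) = e^(−0.655×0.437) = e^(−0.2862) = 0.7511; e^(−k₂t) = e^(−1.267) = 0.2816.
C_R = 0.655×0.602/(2.90−0.655) × (0.7511−0.2816) = 0.1756×0.4695 = 0.08246 mol·L⁻¹.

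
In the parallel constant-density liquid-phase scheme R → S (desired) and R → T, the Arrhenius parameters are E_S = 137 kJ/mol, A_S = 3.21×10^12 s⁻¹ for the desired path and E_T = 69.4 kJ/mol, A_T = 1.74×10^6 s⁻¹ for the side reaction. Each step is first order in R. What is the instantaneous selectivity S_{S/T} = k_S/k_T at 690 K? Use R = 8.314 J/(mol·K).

14.1

k_S/k_T = (A_S/A_T)·exp[−(E_S−E_T)/(RT)] = (A_S/A_T)·exp[(E_T−E_S)/(RT)].
(E_T−E_S)/(RT) = (69.4−137)×10³/(8.314×690) = -67600/5737 = -11.78.
k_S/k_T = (3.21×10^12/1.74×10^6)·exp(-11.78) = 1.845×10^6 × 7.627×10^-6 = 14.1.
Since E_S > E_T, raising the temperature improves selectivity toward S.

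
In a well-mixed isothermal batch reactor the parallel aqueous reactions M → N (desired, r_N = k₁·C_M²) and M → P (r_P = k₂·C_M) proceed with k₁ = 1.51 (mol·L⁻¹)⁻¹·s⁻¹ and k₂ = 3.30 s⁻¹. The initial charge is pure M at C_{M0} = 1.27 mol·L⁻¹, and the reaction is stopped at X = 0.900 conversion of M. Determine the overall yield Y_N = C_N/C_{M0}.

0.209

C_M = C_{M0}(1−X) = 0.1270 mol·L⁻¹.
Along a PFR/batch, dC_P/dC_M = −r_P/(r_N+r_P) = −k₂/(k₂+k₁·C_M).
Integrating from C_{M0} to C_M: C_P = (3.30/1.51)·ln[(3.30+1.51·1.27)/(3.30+1.51·0.127)] = 2.185·ln(5.218/3.492) = 0.8778 mol·L⁻¹.
Then C_N = (C_{M0}−C_M) − C_P = 1.143 − 0.8778 = 0.2652 mol·L⁻¹.
Y_N = C_N/C_{M0} = 0.2652/1.27 = 0.209.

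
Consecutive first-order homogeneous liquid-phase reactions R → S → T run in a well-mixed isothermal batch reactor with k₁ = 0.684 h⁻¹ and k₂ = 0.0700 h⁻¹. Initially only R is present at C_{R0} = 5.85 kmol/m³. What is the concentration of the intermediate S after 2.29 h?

4.19 kmol/m³

The intermediate concentration in a first-order A→B→C sequence is C_S = k₁C_{R0}(e^(−k₁t) − e^(−k₂t))/(k₂−k₁).
e^(−k₁t) = e^(−0.684×2.29) = e^(−1.566) = 0.2088; e^(−k₂t) = e^(−0.1603) = 0.8519.
C_S = 0.684×5.85/(0.0700−0.684) × (0.2088−0.8519) = (-6.517)×(-0.6431) = 4.191 kmol/m³.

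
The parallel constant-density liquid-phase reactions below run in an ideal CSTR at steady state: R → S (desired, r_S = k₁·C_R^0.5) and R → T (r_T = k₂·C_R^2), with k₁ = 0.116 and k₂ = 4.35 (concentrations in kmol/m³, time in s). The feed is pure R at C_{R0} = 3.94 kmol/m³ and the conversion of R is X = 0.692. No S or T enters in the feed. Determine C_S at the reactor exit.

0.0533 kmol/m³

Exit C_R = C_{R0}(1−X) = 3.94×0.308 = 1.214 kmol/m³.
Rates in a CSTR are evaluated at the outlet concentration: r_S = 0.116×1.214^0.5 = 0.1278, r_T = 4.35×1.214^2 = 6.406.
Fraction of consumed R going to S: r_S/(r_S+r_T) = 0.01956.
C_S = 0.01956·C_{R0}·X = 0.01956×3.94×0.692 = 0.0533 kmol/m³.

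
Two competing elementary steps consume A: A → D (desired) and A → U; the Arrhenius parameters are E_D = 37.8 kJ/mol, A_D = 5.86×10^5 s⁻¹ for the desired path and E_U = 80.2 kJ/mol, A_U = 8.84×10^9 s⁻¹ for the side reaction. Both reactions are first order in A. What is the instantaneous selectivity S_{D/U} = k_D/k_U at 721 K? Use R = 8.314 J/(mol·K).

0.0782

Since both paths have the same order in A, the concentration cancels and S_{D/U} = k_D/k_U = (A_D/A_U)·exp[(E_U−E_D)/(RT)].
(E_U−E_D)/(RT) = (80.2−37.8)×10³/(8.314×721) = 42400/5994 = 7.073.
k_D/k_U = (5.86×10^5/8.84×10^9)·exp(7.073) = 6.629×10^-5 × 1180 = 0.0782.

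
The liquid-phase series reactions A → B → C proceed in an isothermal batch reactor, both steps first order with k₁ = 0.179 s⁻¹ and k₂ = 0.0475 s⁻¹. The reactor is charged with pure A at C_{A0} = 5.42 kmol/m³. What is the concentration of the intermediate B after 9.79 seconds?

Solving the coupled first-order balances gives C_B(t) = [k₁/(k₂−k₁)]·C_{A0}·(e^(−k₁t) − e^(−k₂t)).
e^(−k₁t) = e^(−0.179×9.79) = e^(−1.752) = 0.1734; e^(−k₂t) = e^(−0.4650) = 0.6281.
C_B = 0.179×5.42/(0.0475−0.179) × (0.1734−0.6281) = (-7.378)×(-0.4548) = 3.355 kmol/m³.

3.36 kmol/m³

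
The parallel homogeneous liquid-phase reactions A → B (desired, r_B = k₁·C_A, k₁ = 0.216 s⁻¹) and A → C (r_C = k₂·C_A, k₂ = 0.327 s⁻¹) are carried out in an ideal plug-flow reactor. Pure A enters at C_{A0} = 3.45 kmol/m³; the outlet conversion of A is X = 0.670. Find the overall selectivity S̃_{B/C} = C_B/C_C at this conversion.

C_A = C_{A0}(1−X) = 1.138 kmol/m³.
Both paths are first order in A, so the instantaneous fraction to B is constant: dC_B/d(−C_A) = k₁/(k₁+k₂) = 0.3978.
C_B = 0.3978·(C_{A0}−C_A) = 0.3978×2.312 = 0.919 kmol/m³.
C_C = (C_{A0}−C_A)−C_B = 1.392 kmol/m³; S̃_{B/C} = 0.9195/1.392 = 0.661.

0.661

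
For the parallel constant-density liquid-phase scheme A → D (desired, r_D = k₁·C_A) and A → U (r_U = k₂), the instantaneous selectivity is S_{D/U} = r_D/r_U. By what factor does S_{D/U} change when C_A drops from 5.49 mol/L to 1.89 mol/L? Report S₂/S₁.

S_{D/U} = (k₁/k₂)·C_A, so S₂/S₁ = (C_{A,2}/C_{A,1}).
= 1.89/5.49 = 0.344.
Selectivity toward D falls as C_A falls — high-concentration operation is favoured.

0.344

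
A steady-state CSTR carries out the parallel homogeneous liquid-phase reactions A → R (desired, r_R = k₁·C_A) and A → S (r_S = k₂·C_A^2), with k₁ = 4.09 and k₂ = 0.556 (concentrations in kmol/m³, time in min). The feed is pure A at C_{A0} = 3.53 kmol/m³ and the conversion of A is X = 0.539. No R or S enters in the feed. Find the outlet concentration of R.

1.56 kmol/m³

Exit C_A = C_{A0}(1−X) = 3.53×0.461 = 1.627 kmol/m³.
In a CSTR the entire volume is at exit conditions, so r_R = 4.09×1.627 = 6.656 and r_S = 0.556×1.627^2 = 1.472.
Fraction of consumed A going to R: r_R/(r_R+r_S) = 0.8189.
C_R = 0.8189·C_{A0}·X = 0.8189×3.53×0.539 = 1.56 kmol/m³.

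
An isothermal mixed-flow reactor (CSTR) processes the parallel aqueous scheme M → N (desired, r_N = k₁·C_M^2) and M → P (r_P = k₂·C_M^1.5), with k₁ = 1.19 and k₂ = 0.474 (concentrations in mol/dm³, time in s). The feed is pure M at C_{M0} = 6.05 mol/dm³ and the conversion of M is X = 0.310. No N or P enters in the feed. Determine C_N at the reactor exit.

Exit C_M = C_{M0}(1−X) = 6.05×0.690 = 4.174 mol/dm³.
In a CSTR the entire volume is at exit conditions, so r_N = 1.19×4.174^2 = 20.74 and r_P = 0.474×4.174^1.5 = 4.043.
Fraction of consumed M going to N: r_N/(r_N+r_P) = 0.8369.
C_N = 0.8369·C_{M0}·X = 0.8369×6.05×0.310 = 1.57 mol/dm³.

1.57 mol/dm³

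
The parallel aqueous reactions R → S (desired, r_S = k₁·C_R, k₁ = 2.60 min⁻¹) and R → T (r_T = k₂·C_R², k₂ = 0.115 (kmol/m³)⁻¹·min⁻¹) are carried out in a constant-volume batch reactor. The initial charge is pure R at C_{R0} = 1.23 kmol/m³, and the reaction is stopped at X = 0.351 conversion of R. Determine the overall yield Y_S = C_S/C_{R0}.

C_R = C_{R0}(1−X) = 0.7983 kmol/m³.
Along a PFR/batch, dC_S/dC_R = −r_S/(r_S+r_T) = −k₁/(k₁+k₂·C_R).
Integrating from C_{R0} to C_R: C_S = (2.60/0.115)·ln[(2.60+0.115·1.23)/(2.60+0.115·0.798)] = 22.61·ln(2.741/2.692) = 0.4132 kmol/m³.
Y_S = C_S/C_{R0} = 0.4132/1.23 = 0.336.

0.336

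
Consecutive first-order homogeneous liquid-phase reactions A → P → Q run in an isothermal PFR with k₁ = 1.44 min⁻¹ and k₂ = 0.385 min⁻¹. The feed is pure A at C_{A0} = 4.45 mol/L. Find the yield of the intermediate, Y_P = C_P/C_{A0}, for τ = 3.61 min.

0.332

The intermediate concentration in a first-order A→B→C sequence is C_P = k₁C_{A0}(e^(−k₁τ) − e^(−k₂τ))/(k₂−k₁).
e^(−k₁τ) = e^(−1.44×3.61) = e^(−5.198) = 0.005525; e^(−k₂τ) = e^(−1.390) = 0.2491.
C_P = 1.44×4.45/(0.385−1.44) × (0.005525−0.2491) = (-6.074)×(-0.2436) = 1.480 mol/L.
Y_P = C_P/C_{A0} = 1.480/4.45 = 0.332.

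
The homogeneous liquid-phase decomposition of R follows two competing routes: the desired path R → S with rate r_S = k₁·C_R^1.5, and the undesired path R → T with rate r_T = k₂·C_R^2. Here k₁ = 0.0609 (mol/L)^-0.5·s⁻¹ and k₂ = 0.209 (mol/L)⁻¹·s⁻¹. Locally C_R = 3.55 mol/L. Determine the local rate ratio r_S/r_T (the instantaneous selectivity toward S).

0.155

S_{S/T} = r_S/r_T = (k₁·C_R^1.5)/(k₂·C_R^2) = (k₁/k₂)·C_R^-0.5.
= (0.0609×3.550^1.5) / (0.209×3.550^2) = 0.4073/2.634 = 0.155.
The undesired path is higher order in R, so low C_R (CSTR or dilute feed) favours S.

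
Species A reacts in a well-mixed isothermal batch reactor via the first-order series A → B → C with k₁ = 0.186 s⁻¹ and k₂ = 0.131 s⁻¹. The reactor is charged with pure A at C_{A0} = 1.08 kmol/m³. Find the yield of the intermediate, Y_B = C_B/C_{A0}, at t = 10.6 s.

0.373

The intermediate concentration in a first-order A→B→C sequence is C_B = k₁C_{A0}(e^(−k₁t) − e^(−k₂t))/(k₂−k₁).
e^(−k₁t) = e^(−0.186×10.6) = e^(−1.972) = 0.1392; e^(−k₂t) = e^(−1.389) = 0.2494.
C_B = 0.186×1.08/(0.131−0.186) × (0.1392−0.2494) = (-3.652)×(-0.1102) = 0.4025 kmol/m³.
Y_B = C_B/C_{A0} = 0.4025/1.08 = 0.373.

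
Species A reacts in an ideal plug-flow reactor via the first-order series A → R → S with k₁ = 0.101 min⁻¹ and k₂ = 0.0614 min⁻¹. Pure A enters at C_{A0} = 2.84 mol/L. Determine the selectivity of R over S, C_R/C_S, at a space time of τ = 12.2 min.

1.88

Solving the coupled first-order balances gives C_R(τ) = [k₁/(k₂−k₁)]·C_{A0}·(e^(−k₁τ) − e^(−k₂τ)).
e^(−k₁τ) = e^(−0.101×12.2) = e^(−1.232) = 0.2917; e^(−k₂τ) = e^(−0.7491) = 0.4728.
C_R = 0.101×2.84/(0.0614−0.101) × (0.2917−0.4728) = (-7.243)×(-0.1812) = 1.312 mol/L.
C_A = C_{A0}e^(−k₁τ) = 0.8283 mol/L, so C_S = C_{A0}−C_A−C_R = 0.6996 mol/L; C_R/C_S = 1.88.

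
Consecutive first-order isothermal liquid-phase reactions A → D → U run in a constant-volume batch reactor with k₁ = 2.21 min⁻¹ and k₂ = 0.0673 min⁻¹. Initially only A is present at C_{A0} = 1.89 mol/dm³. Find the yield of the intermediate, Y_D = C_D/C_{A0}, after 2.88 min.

0.848

For first-order series with pure A initially, C_D(t) = k₁C_{A0}/(k₂−k₁)·(e^(−k₁t) − e^(−k₂t)).
e^(−k₁t) = e^(−2.21×2.88) = e^(−6.365) = 0.001721; e^(−k₂t) = e^(−0.1938) = 0.8238.
C_D = 2.21×1.89/(0.0673−2.21) × (0.001721−0.8238) = (-1.949)×(-0.8221) = 1.603 mol/dm³.
Y_D = C_D/C_{A0} = 1.603/1.89 = 0.848.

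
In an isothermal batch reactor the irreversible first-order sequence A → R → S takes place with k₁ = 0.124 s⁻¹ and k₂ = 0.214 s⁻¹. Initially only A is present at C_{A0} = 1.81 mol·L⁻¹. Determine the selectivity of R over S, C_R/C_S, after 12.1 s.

0.356

The intermediate concentration in a first-order A→B→C sequence is C_R = k₁C_{A0}(e^(−k₁t) − e^(−k₂t))/(k₂−k₁).
e^(−k₁t) = e^(−0.124×12.1) = e^(−1.500) = 0.2230; e^(−k₂t) = e^(−2.589) = 0.07507.
C_R = 0.124×1.81/(0.214−0.124) × (0.2230−0.07507) = 2.494×0.1480 = 0.3690 mol·L⁻¹.
C_A = C_{A0}e^(−k₁t) = 0.4037 mol·L⁻¹, so C_S = C_{A0}−C_A−C_R = 1.037 mol·L⁻¹; C_R/C_S = 0.356.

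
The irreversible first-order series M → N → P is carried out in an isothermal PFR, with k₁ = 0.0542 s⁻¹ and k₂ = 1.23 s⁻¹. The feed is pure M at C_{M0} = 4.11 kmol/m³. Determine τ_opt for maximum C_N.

2.66 s

For first-order series the maximum of C_N occurs at τ_opt = ln(k₂/k₁)/(k₂−k₁).
= ln(1.23/0.0542)/(1.23−0.0542) = ln(22.69)/1.176 = 3.122/1.176 = 2.66 s.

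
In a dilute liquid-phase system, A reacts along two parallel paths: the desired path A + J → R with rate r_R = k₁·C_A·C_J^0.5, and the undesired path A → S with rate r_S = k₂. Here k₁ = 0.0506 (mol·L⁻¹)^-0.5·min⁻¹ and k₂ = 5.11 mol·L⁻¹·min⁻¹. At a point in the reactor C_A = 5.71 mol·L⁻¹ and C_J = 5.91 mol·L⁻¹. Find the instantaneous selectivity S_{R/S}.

S_{R/S} = r_R/r_S = (k₁·C_A·C_J^0.5)/(k₂) = (k₁/k₂)·C_A·C_J^0.5.
= (0.0506×5.710×5.910^0.5) / (5.11) = 0.7024/5.110 = 0.137.

0.137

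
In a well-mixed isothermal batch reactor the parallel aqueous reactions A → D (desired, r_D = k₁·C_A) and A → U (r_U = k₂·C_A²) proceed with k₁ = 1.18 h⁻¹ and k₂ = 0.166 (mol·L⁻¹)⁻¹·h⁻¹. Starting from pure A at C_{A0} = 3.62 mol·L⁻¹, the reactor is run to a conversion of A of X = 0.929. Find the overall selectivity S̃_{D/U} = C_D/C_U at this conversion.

C_A = C_{A0}(1−X) = 0.2570 mol·L⁻¹.
Along a PFR/batch, dC_D/dC_A = −r_D/(r_D+r_U) = −k₁/(k₁+k₂·C_A).
Integrating from C_{A0} to C_A: C_D = (1.18/0.166)·ln[(1.18+0.166·3.62)/(1.18+0.166·0.257)] = 7.108·ln(1.781/1.223) = 2.673 mol·L⁻¹.
C_U = (C_{A0}−C_A)−C_D = 0.6895 mol·L⁻¹; S̃_{D/U} = 2.673/0.6895 = 3.88.

3.88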